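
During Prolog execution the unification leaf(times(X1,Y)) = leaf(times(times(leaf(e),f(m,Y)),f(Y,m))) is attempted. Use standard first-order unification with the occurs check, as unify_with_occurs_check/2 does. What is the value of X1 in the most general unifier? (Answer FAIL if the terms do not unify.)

FAIL

Decompose leaf/1: times(X1,Y) = times(times(leaf(e),f(m,Y)),f(Y,m)).
Decompose times/2: X1 = times(leaf(e),f(m,Y)),  Y = f(Y,m).
Bind X1 := times(leaf(e),f(m,Y)); no other remaining equation mentions X1.
Occurs check fails: Y occurs in f(Y,m); the equation Y = f(Y,m) has no finite solution.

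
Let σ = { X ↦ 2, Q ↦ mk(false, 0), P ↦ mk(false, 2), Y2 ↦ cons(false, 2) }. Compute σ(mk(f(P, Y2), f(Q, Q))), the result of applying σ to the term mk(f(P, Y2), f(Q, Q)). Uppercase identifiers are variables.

Replace each occurrence of Q with mk(false, 0).
Replace each occurrence of P with mk(false, 2).
Replace each occurrence of Y2 with cons(false, 2).
Result: mk(f(mk(false, 2), cons(false, 2)), f(mk(false, 0), mk(false, 0))).

mk(f(mk(false, 2), cons(false, 2)), f(mk(false, 0), mk(false, 0)))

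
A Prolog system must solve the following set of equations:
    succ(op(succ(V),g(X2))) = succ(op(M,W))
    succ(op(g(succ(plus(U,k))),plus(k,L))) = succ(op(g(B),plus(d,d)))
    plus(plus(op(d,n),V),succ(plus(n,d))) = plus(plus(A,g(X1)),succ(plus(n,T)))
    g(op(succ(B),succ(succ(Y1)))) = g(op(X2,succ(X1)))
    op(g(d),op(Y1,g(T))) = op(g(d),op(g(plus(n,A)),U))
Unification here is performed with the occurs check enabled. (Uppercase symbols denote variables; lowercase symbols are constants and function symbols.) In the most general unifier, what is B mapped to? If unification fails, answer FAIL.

Decompose succ/1: op(succ(V),g(X2)) = op(M,W).
Decompose op/2: succ(V) = M,  g(X2) = W.
Bind M := succ(V); no other remaining equation mentions M.
Bind W := g(X2); no other remaining equation mentions W.
Decompose succ/1: op(g(succ(plus(U,k))),plus(k,L)) = op(g(B),plus(d,d)).
Decompose op/2: g(succ(plus(U,k))) = g(B),  plus(k,L) = plus(d,d).
Decompose g/1: succ(plus(U,k)) = B.
Bind B := succ(plus(U,k)); substituting into the one remaining equation that mentions B gives: g(op(succ(succ(plus(U,k))),succ(succ(Y1)))) = g(op(X2,succ(X1))).
Decompose plus/2: k = d,  L = d.
Clash: constants k and d differ; no unifier exists.

FAIL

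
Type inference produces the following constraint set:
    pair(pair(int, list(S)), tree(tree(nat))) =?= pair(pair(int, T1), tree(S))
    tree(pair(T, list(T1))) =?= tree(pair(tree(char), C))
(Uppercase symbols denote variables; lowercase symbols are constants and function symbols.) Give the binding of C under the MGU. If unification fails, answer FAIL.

Decompose pair/2: pair(int, list(S)) =?= pair(int, T1),  tree(tree(nat)) =?= tree(S).
Decompose pair/2: int =?= int,  list(S) =?= T1.
Delete trivial equation int =?= int.
Bind T1 := list(S); substituting into the one remaining equation that mentions T1 gives: tree(pair(T, list(list(S)))) =?= tree(pair(tree(char), C)).
Decompose tree/1: tree(nat) =?= S.
Bind S := tree(nat); substituting into the remaining equation gives: tree(pair(T, list(list(tree(nat))))) =?= tree(pair(tree(char), C)). Substituting into the earlier binding gives T1 := list(tree(nat)).
Decompose tree/1: pair(T, list(list(tree(nat)))) =?= pair(tree(char), C).
Decompose pair/2: T =?= tree(char),  list(list(tree(nat))) =?= C.
Bind T := tree(char); no other remaining equation mentions T.
Bind C := list(list(tree(nat))).
MGU = { T1 := list(tree(nat)), S := tree(nat), T := tree(char), C := list(list(tree(nat))) }, so C := list(list(tree(nat))).

list(list(tree(nat)))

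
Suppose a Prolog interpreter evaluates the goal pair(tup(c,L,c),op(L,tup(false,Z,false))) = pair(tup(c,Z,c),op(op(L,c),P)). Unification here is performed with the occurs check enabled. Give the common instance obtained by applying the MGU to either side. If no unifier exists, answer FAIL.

FAIL

Decompose pair/2: tup(c,L,c) = tup(c,Z,c),  op(L,tup(false,Z,false)) = op(op(L,c),P).
Decompose tup/3: c = c,  L = Z,  c = c.
Delete trivial equation c = c.
Bind L := Z; substituting into the one remaining equation that mentions L gives: op(Z,tup(false,Z,false)) = op(op(Z,c),P).
Delete trivial equation c = c.
Decompose op/2: Z = op(Z,c),  tup(false,Z,false) = P.
Occurs check fails: Z occurs in op(Z,c); the equation Z = op(Z,c) has no finite solution.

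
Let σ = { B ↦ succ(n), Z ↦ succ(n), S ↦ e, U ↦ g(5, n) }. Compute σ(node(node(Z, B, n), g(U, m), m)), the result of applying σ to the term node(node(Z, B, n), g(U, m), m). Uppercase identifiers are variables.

Replace each occurrence of B with succ(n).
Replace each occurrence of Z with succ(n).
Replace each occurrence of U with g(5, n).
Result: node(node(succ(n), succ(n), n), g(g(5, n), m), m).

node(node(succ(n), succ(n), n), g(g(5, n), m), m)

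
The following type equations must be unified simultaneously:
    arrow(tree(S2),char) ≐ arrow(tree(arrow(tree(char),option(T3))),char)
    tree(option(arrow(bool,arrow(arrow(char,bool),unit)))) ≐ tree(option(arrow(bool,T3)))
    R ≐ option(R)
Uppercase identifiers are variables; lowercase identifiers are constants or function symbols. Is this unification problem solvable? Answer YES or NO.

Decompose arrow/2: tree(S2) ≐ tree(arrow(tree(char),option(T3))),  char ≐ char.
Decompose tree/1: S2 ≐ arrow(tree(char),option(T3)).
Bind S2 := arrow(tree(char),option(T3)); no other remaining equation mentions S2.
Delete trivial equation char ≐ char.
Decompose tree/1: option(arrow(bool,arrow(arrow(char,bool),unit))) ≐ option(arrow(bool,T3)).
Decompose option/1: arrow(bool,arrow(arrow(char,bool),unit)) ≐ arrow(bool,T3).
Decompose arrow/2: bool ≐ bool,  arrow(arrow(char,bool),unit) ≐ T3.
Delete trivial equation bool ≐ bool.
Bind T3 := arrow(arrow(char,bool),unit); no other remaining equation mentions T3. Substituting into the earlier binding gives S2 := arrow(tree(char),option(arrow(arrow(char,bool),unit))).
Occurs check fails: R occurs in option(R); the equation R ≐ option(R) has no finite solution.

NO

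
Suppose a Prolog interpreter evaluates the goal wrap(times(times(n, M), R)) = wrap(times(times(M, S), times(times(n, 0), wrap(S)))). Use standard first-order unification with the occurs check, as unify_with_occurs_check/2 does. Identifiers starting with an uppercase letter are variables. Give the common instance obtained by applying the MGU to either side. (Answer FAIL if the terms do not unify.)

Decompose wrap/1: times(times(n, M), R) = times(times(M, S), times(times(n, 0), wrap(S))).
Decompose times/2: times(n, M) = times(M, S),  R = times(times(n, 0), wrap(S)).
Decompose times/2: n = M,  M = S.
Bind M := n; substituting into the one remaining equation that mentions M gives: n = S.
Bind S := n; substituting into the remaining equation gives: R = times(times(n, 0), wrap(n)).
Bind R := times(times(n, 0), wrap(n)).
Applying the MGU to either side gives wrap(times(times(n, n), times(times(n, 0), wrap(n)))).

wrap(times(times(n, n), times(times(n, 0), wrap(n))))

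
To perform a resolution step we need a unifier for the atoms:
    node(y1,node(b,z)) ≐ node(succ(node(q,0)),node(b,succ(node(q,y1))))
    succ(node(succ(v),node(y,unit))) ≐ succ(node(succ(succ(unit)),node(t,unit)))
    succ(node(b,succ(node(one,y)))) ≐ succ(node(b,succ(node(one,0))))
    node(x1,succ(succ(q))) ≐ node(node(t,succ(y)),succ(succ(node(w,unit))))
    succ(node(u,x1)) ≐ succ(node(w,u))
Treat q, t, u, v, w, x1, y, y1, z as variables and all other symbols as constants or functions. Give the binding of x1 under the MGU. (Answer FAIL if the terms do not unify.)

node(0,succ(0))

Decompose node/2: y1 ≐ succ(node(q,0)),  node(b,z) ≐ node(b,succ(node(q,y1))).
Bind y1 := succ(node(q,0)); substituting into the one remaining equation that mentions y1 gives: node(b,z) ≐ node(b,succ(node(q,succ(node(q,0))))).
Decompose node/2: b ≐ b,  z ≐ succ(node(q,succ(node(q,0)))).
Delete trivial equation b ≐ b.
Bind z := succ(node(q,succ(node(q,0)))); no other remaining equation mentions z.
Decompose succ/1: node(succ(v),node(y,unit)) ≐ node(succ(succ(unit)),node(t,unit)).
Decompose node/2: succ(v) ≐ succ(succ(unit)),  node(y,unit) ≐ node(t,unit).
Decompose succ/1: v ≐ succ(unit).
Bind v := succ(unit); no other remaining equation mentions v.
Decompose node/2: y ≐ t,  unit ≐ unit.
Bind y := t; substituting into the 2 remaining equations that mention y gives: succ(node(b,succ(node(one,t)))) ≐ succ(node(b,succ(node(one,0)))),  node(x1,succ(succ(q))) ≐ node(node(t,succ(t)),succ(succ(node(w,unit)))).
Delete trivial equation unit ≐ unit.
Decompose succ/1: node(b,succ(node(one,t))) ≐ node(b,succ(node(one,0))).
Decompose node/2: b ≐ b,  succ(node(one,t)) ≐ succ(node(one,0)).
Delete trivial equation b ≐ b.
Decompose succ/1: node(one,t) ≐ node(one,0).
Decompose node/2: one ≐ one,  t ≐ 0.
Delete trivial equation one ≐ one.
Bind t := 0; substituting into the one remaining equation that mentions t gives: node(x1,succ(succ(q))) ≐ node(node(0,succ(0)),succ(succ(node(w,unit)))). Substituting into the earlier binding gives y := 0.
Decompose node/2: x1 ≐ node(0,succ(0)),  succ(succ(q)) ≐ succ(succ(node(w,unit))).
Bind x1 := node(0,succ(0)); substituting into the one remaining equation that mentions x1 gives: succ(node(u,node(0,succ(0)))) ≐ succ(node(w,u)).
Decompose succ/1: succ(q) ≐ succ(node(w,unit)).
Decompose succ/1: q ≐ node(w,unit).
Bind q := node(w,unit); no other remaining equation mentions q. Substituting into the earlier bindings gives y1 := succ(node(node(w,unit),0)), z := succ(node(node(w,unit),succ(node(node(w,unit),0)))).
Decompose succ/1: node(u,node(0,succ(0))) ≐ node(w,u).
Decompose node/2: u ≐ w,  node(0,succ(0)) ≐ u.
Bind u := w; substituting into the remaining equation gives: node(0,succ(0)) ≐ w.
Bind w := node(0,succ(0)). Substituting into the earlier bindings gives y1 := succ(node(node(node(0,succ(0)),unit),0)), z := succ(node(node(node(0,succ(0)),unit),succ(node(node(node(0,succ(0)),unit),0)))), q := node(node(0,succ(0)),unit), u := node(0,succ(0)).
MGU = { y1 -> succ(node(node(node(0,succ(0)),unit),0)), z -> succ(node(node(node(0,succ(0)),unit),succ(node(node(node(0,succ(0)),unit),0)))), v -> succ(unit), y -> 0, t -> 0, x1 -> node(0,succ(0)), q -> node(node(0,succ(0)),unit), u -> node(0,succ(0)), w -> node(0,succ(0)) }, so x1 -> node(0,succ(0)).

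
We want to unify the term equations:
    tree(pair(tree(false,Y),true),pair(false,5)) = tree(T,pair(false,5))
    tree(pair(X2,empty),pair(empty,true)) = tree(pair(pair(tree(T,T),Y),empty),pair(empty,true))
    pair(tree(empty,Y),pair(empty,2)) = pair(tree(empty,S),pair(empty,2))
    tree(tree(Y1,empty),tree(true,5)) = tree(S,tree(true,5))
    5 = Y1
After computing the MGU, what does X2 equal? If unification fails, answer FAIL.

Decompose tree/2: pair(tree(false,Y),true) = T,  pair(false,5) = pair(false,5).
Bind T := pair(tree(false,Y),true); substituting into the one remaining equation that mentions T gives: tree(pair(X2,empty),pair(empty,true)) = tree(pair(pair(tree(pair(tree(false,Y),true),pair(tree(false,Y),true)),Y),empty),pair(empty,true)).
Delete trivial equation pair(false,5) = pair(false,5).
Decompose tree/2: pair(X2,empty) = pair(pair(tree(pair(tree(false,Y),true),pair(tree(false,Y),true)),Y),empty),  pair(empty,true) = pair(empty,true).
Decompose pair/2: X2 = pair(tree(pair(tree(false,Y),true),pair(tree(false,Y),true)),Y),  empty = empty.
Bind X2 := pair(tree(pair(tree(false,Y),true),pair(tree(false,Y),true)),Y); no other remaining equation mentions X2.
Delete trivial equation empty = empty.
Delete trivial equation pair(empty,true) = pair(empty,true).
Decompose pair/2: tree(empty,Y) = tree(empty,S),  pair(empty,2) = pair(empty,2).
Decompose tree/2: empty = empty,  Y = S.
Delete trivial equation empty = empty.
Bind Y := S; no other remaining equation mentions Y. Substituting into the earlier bindings gives T := pair(tree(false,S),true), X2 := pair(tree(pair(tree(false,S),true),pair(tree(false,S),true)),S).
Delete trivial equation pair(empty,2) = pair(empty,2).
Decompose tree/2: tree(Y1,empty) = S,  tree(true,5) = tree(true,5).
Bind S := tree(Y1,empty); no other remaining equation mentions S. Substituting into the earlier bindings gives T := pair(tree(false,tree(Y1,empty)),true), X2 := pair(tree(pair(tree(false,tree(Y1,empty)),true),pair(tree(false,tree(Y1,empty)),true)),tree(Y1,empty)), Y := tree(Y1,empty).
Delete trivial equation tree(true,5) = tree(true,5).
Bind Y1 := 5. Substituting into the earlier bindings gives T := pair(tree(false,tree(5,empty)),true), X2 := pair(tree(pair(tree(false,tree(5,empty)),true),pair(tree(false,tree(5,empty)),true)),tree(5,empty)), Y := tree(5,empty), S := tree(5,empty).
MGU = { T ↦ pair(tree(false,tree(5,empty)),true), X2 ↦ pair(tree(pair(tree(false,tree(5,empty)),true),pair(tree(false,tree(5,empty)),true)),tree(5,empty)), Y ↦ tree(5,empty), S ↦ tree(5,empty), Y1 ↦ 5 }, so X2 ↦ pair(tree(pair(tree(false,tree(5,empty)),true),pair(tree(false,tree(5,empty)),true)),tree(5,empty)).

pair(tree(pair(tree(false,tree(5,empty)),true),pair(tree(false,tree(5,empty)),true)),tree(5,empty))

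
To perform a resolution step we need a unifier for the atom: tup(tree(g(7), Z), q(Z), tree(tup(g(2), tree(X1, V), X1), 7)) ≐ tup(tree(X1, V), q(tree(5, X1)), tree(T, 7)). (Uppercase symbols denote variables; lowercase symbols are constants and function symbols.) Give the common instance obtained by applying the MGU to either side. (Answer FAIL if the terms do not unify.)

Decompose tup/3: tree(g(7), Z) ≐ tree(X1, V),  q(Z) ≐ q(tree(5, X1)),  tree(tup(g(2), tree(X1, V), X1), 7) ≐ tree(T, 7).
Decompose tree/2: g(7) ≐ X1,  Z ≐ V.
Bind X1 := g(7); substituting into the 2 remaining equations that mention X1 gives: q(Z) ≐ q(tree(5, g(7))),  tree(tup(g(2), tree(g(7), V), g(7)), 7) ≐ tree(T, 7).
Bind Z := V; substituting into the one remaining equation that mentions Z gives: q(V) ≐ q(tree(5, g(7))).
Decompose q/1: V ≐ tree(5, g(7)).
Bind V := tree(5, g(7)); substituting into the remaining equation gives: tree(tup(g(2), tree(g(7), tree(5, g(7))), g(7)), 7) ≐ tree(T, 7). Substituting into the earlier binding gives Z := tree(5, g(7)).
Decompose tree/2: tup(g(2), tree(g(7), tree(5, g(7))), g(7)) ≐ T,  7 ≐ 7.
Bind T := tup(g(2), tree(g(7), tree(5, g(7))), g(7)); no other remaining equation mentions T.
Delete trivial equation 7 ≐ 7.
Applying the MGU to either side gives tup(tree(g(7), tree(5, g(7))), q(tree(5, g(7))), tree(tup(g(2), tree(g(7), tree(5, g(7))), g(7)), 7)).

tup(tree(g(7), tree(5, g(7))), q(tree(5, g(7))), tree(tup(g(2), tree(g(7), tree(5, g(7))), g(7)), 7))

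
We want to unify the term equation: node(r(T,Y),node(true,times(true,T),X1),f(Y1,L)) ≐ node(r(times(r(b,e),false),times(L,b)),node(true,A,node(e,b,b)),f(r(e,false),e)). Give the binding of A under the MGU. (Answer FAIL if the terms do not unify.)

Decompose node/3: r(T,Y) ≐ r(times(r(b,e),false),times(L,b)),  node(true,times(true,T),X1) ≐ node(true,A,node(e,b,b)),  f(Y1,L) ≐ f(r(e,false),e).
Decompose r/2: T ≐ times(r(b,e),false),  Y ≐ times(L,b).
Bind T := times(r(b,e),false); substituting into the one remaining equation that mentions T gives: node(true,times(true,times(r(b,e),false)),X1) ≐ node(true,A,node(e,b,b)).
Bind Y := times(L,b); no other remaining equation mentions Y.
Decompose node/3: true ≐ true,  times(true,times(r(b,e),false)) ≐ A,  X1 ≐ node(e,b,b).
Delete trivial equation true ≐ true.
Bind A := times(true,times(r(b,e),false)); no other remaining equation mentions A.
Bind X1 := node(e,b,b); no other remaining equation mentions X1.
Decompose f/2: Y1 ≐ r(e,false),  L ≐ e.
Bind Y1 := r(e,false); no other remaining equation mentions Y1.
Bind L := e. Substituting into the earlier binding gives Y := times(e,b).
MGU = { T ↦ times(r(b,e),false), Y ↦ times(e,b), A ↦ times(true,times(r(b,e),false)), X1 ↦ node(e,b,b), Y1 ↦ r(e,false), L ↦ e }, so A ↦ times(true,times(r(b,e),false)).

times(true,times(r(b,e),false))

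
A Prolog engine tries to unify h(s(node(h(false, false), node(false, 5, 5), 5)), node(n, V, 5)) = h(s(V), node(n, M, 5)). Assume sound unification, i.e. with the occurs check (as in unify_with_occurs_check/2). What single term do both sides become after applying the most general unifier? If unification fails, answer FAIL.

Decompose h/2: s(node(h(false, false), node(false, 5, 5), 5)) = s(V),  node(n, V, 5) = node(n, M, 5).
Decompose s/1: node(h(false, false), node(false, 5, 5), 5) = V.
Bind V := node(h(false, false), node(false, 5, 5), 5); substituting into the remaining equation gives: node(n, node(h(false, false), node(false, 5, 5), 5), 5) = node(n, M, 5).
Decompose node/3: n = n,  node(h(false, false), node(false, 5, 5), 5) = M,  5 = 5.
Delete trivial equation n = n.
Bind M := node(h(false, false), node(false, 5, 5), 5); no other remaining equation mentions M.
Delete trivial equation 5 = 5.
Applying the MGU to either side gives h(s(node(h(false, false), node(false, 5, 5), 5)), node(n, node(h(false, false), node(false, 5, 5), 5), 5)).

h(s(node(h(false, false), node(false, 5, 5), 5)), node(n, node(h(false, false), node(false, 5, 5), 5), 5))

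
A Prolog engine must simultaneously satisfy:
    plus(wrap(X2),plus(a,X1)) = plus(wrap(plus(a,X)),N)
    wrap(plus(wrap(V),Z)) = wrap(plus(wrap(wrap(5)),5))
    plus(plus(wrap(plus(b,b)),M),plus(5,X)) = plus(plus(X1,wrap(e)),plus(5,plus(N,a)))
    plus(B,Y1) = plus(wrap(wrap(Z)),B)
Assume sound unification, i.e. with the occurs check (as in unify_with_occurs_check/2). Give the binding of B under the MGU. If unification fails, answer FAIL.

wrap(wrap(5))

Decompose plus/2: wrap(X2) = wrap(plus(a,X)),  plus(a,X1) = N.
Decompose wrap/1: X2 = plus(a,X).
Bind X2 := plus(a,X); no other remaining equation mentions X2.
Bind N := plus(a,X1); substituting into the one remaining equation that mentions N gives: plus(plus(wrap(plus(b,b)),M),plus(5,X)) = plus(plus(X1,wrap(e)),plus(5,plus(plus(a,X1),a))).
Decompose wrap/1: plus(wrap(V),Z) = plus(wrap(wrap(5)),5).
Decompose plus/2: wrap(V) = wrap(wrap(5)),  Z = 5.
Decompose wrap/1: V = wrap(5).
Bind V := wrap(5); no other remaining equation mentions V.
Bind Z := 5; substituting into the one remaining equation that mentions Z gives: plus(B,Y1) = plus(wrap(wrap(5)),B).
Decompose plus/2: plus(wrap(plus(b,b)),M) = plus(X1,wrap(e)),  plus(5,X) = plus(5,plus(plus(a,X1),a)).
Decompose plus/2: wrap(plus(b,b)) = X1,  M = wrap(e).
Bind X1 := wrap(plus(b,b)); substituting into the one remaining equation that mentions X1 gives: plus(5,X) = plus(5,plus(plus(a,wrap(plus(b,b))),a)). Substituting into the earlier binding gives N := plus(a,wrap(plus(b,b))).
Bind M := wrap(e); no other remaining equation mentions M.
Decompose plus/2: 5 = 5,  X = plus(plus(a,wrap(plus(b,b))),a).
Delete trivial equation 5 = 5.
Bind X := plus(plus(a,wrap(plus(b,b))),a); no other remaining equation mentions X. Substituting into the earlier binding gives X2 := plus(a,plus(plus(a,wrap(plus(b,b))),a)).
Decompose plus/2: B = wrap(wrap(5)),  Y1 = B.
Bind B := wrap(wrap(5)); substituting into the remaining equation gives: Y1 = wrap(wrap(5)).
Bind Y1 := wrap(wrap(5)).
MGU = { X2 ↦ plus(a,plus(plus(a,wrap(plus(b,b))),a)), N ↦ plus(a,wrap(plus(b,b))), V ↦ wrap(5), Z ↦ 5, X1 ↦ wrap(plus(b,b)), M ↦ wrap(e), X ↦ plus(plus(a,wrap(plus(b,b))),a), B ↦ wrap(wrap(5)), Y1 ↦ wrap(wrap(5)) }, so B ↦ wrap(wrap(5)).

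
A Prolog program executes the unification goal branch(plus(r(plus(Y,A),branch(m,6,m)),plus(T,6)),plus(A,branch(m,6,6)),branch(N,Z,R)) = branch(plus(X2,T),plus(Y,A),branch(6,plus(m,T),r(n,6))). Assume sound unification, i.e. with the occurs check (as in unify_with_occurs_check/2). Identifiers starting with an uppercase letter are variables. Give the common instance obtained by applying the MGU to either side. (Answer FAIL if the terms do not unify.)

FAIL

Decompose branch/3: plus(r(plus(Y,A),branch(m,6,m)),plus(T,6)) = plus(X2,T),  plus(A,branch(m,6,6)) = plus(Y,A),  branch(N,Z,R) = branch(6,plus(m,T),r(n,6)).
Decompose plus/2: r(plus(Y,A),branch(m,6,m)) = X2,  plus(T,6) = T.
Bind X2 := r(plus(Y,A),branch(m,6,m)); no other remaining equation mentions X2.
Occurs check fails: T occurs in plus(T,6); the equation T = plus(T,6) has no finite solution.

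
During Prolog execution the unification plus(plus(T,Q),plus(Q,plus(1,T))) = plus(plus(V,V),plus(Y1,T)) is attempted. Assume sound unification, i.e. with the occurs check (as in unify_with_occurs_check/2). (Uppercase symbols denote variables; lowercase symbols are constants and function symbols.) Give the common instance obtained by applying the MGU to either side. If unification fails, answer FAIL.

FAIL

Decompose plus/2: plus(T,Q) = plus(V,V),  plus(Q,plus(1,T)) = plus(Y1,T).
Decompose plus/2: T = V,  Q = V.
Bind T := V; substituting into the one remaining equation that mentions T gives: plus(Q,plus(1,V)) = plus(Y1,V).
Bind Q := V; substituting into the remaining equation gives: plus(V,plus(1,V)) = plus(Y1,V).
Decompose plus/2: V = Y1,  plus(1,V) = V.
Bind V := Y1; substituting into the remaining equation gives: plus(1,Y1) = Y1. Substituting into the earlier bindings gives T := Y1, Q := Y1.
Occurs check fails: Y1 occurs in plus(1,Y1); the equation Y1 = plus(1,Y1) has no finite solution.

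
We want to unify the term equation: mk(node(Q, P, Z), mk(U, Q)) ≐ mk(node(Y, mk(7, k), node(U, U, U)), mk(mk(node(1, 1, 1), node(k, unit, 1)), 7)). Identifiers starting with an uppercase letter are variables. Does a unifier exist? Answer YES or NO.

YES

Decompose mk/2: node(Q, P, Z) ≐ node(Y, mk(7, k), node(U, U, U)),  mk(U, Q) ≐ mk(mk(node(1, 1, 1), node(k, unit, 1)), 7).
Decompose node/3: Q ≐ Y,  P ≐ mk(7, k),  Z ≐ node(U, U, U).
Bind Q := Y; substituting into the one remaining equation that mentions Q gives: mk(U, Y) ≐ mk(mk(node(1, 1, 1), node(k, unit, 1)), 7).
Bind P := mk(7, k); no other remaining equation mentions P.
Bind Z := node(U, U, U); no other remaining equation mentions Z.
Decompose mk/2: U ≐ mk(node(1, 1, 1), node(k, unit, 1)),  Y ≐ 7.
Bind U := mk(node(1, 1, 1), node(k, unit, 1)); no other remaining equation mentions U. Substituting into the earlier binding gives Z := node(mk(node(1, 1, 1), node(k, unit, 1)), mk(node(1, 1, 1), node(k, unit, 1)), mk(node(1, 1, 1), node(k, unit, 1))).
Bind Y := 7. Substituting into the earlier binding gives Q := 7.
No equations remain and no clash or occurs-check failure arose, so a unifier exists.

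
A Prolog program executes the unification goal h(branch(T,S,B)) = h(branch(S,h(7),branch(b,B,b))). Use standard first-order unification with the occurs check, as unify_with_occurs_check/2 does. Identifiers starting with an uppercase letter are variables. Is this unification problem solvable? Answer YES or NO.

Decompose h/1: branch(T,S,B) = branch(S,h(7),branch(b,B,b)).
Decompose branch/3: T = S,  S = h(7),  B = branch(b,B,b).
Bind T := S; no other remaining equation mentions T.
Bind S := h(7); no other remaining equation mentions S. Substituting into the earlier binding gives T := h(7).
Occurs check fails: B occurs in branch(b,B,b); the equation B = branch(b,B,b) has no finite solution.

NO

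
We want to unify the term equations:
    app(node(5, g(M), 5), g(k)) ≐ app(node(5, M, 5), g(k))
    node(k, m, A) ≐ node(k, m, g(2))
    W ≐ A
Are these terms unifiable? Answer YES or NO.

Decompose app/2: node(5, g(M), 5) ≐ node(5, M, 5),  g(k) ≐ g(k).
Decompose node/3: 5 ≐ 5,  g(M) ≐ M,  5 ≐ 5.
Delete trivial equation 5 ≐ 5.
Occurs check fails: M occurs in g(M); the equation M ≐ g(M) has no finite solution.

NO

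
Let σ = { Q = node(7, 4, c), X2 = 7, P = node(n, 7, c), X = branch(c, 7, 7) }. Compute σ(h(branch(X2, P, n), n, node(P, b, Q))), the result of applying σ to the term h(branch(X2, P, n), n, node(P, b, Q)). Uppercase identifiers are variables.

Replace each occurrence of Q with node(7, 4, c).
Replace each occurrence of X2 with 7.
Replace each occurrence of P with node(n, 7, c).
Result: h(branch(7, node(n, 7, c), n), n, node(node(n, 7, c), b, node(7, 4, c))).

h(branch(7, node(n, 7, c), n), n, node(node(n, 7, c), b, node(7, 4, c)))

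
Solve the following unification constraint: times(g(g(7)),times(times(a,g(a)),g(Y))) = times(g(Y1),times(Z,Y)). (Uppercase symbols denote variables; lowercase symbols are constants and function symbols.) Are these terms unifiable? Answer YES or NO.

NO

Decompose times/2: g(g(7)) = g(Y1),  times(times(a,g(a)),g(Y)) = times(Z,Y).
Decompose g/1: g(7) = Y1.
Bind Y1 := g(7); no other remaining equation mentions Y1.
Decompose times/2: times(a,g(a)) = Z,  g(Y) = Y.
Bind Z := times(a,g(a)); no other remaining equation mentions Z.
Occurs check fails: Y occurs in g(Y); the equation Y = g(Y) has no finite solution.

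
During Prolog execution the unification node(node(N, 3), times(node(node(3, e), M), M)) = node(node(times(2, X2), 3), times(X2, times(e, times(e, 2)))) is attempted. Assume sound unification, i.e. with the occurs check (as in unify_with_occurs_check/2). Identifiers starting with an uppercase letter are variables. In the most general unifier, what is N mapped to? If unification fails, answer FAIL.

times(2, node(node(3, e), times(e, times(e, 2))))

Decompose node/2: node(N, 3) = node(times(2, X2), 3),  times(node(node(3, e), M), M) = times(X2, times(e, times(e, 2))).
Decompose node/2: N = times(2, X2),  3 = 3.
Bind N := times(2, X2); no other remaining equation mentions N.
Delete trivial equation 3 = 3.
Decompose times/2: node(node(3, e), M) = X2,  M = times(e, times(e, 2)).
Bind X2 := node(node(3, e), M); no other remaining equation mentions X2. Substituting into the earlier binding gives N := times(2, node(node(3, e), M)).
Bind M := times(e, times(e, 2)). Substituting into the earlier bindings gives N := times(2, node(node(3, e), times(e, times(e, 2)))), X2 := node(node(3, e), times(e, times(e, 2))).
MGU = { N = times(2, node(node(3, e), times(e, times(e, 2)))), X2 = node(node(3, e), times(e, times(e, 2))), M = times(e, times(e, 2)) }, so N = times(2, node(node(3, e), times(e, times(e, 2)))).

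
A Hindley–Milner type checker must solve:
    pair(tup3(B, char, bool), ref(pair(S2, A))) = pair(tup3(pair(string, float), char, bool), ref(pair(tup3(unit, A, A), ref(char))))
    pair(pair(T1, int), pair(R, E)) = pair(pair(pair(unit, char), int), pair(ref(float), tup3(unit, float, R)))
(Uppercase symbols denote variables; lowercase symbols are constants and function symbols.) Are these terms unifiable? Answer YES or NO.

Decompose pair/2: tup3(B, char, bool) = tup3(pair(string, float), char, bool),  ref(pair(S2, A)) = ref(pair(tup3(unit, A, A), ref(char))).
Decompose tup3/3: B = pair(string, float),  char = char,  bool = bool.
Bind B := pair(string, float); no other remaining equation mentions B.
Delete trivial equation char = char.
Delete trivial equation bool = bool.
Decompose ref/1: pair(S2, A) = pair(tup3(unit, A, A), ref(char)).
Decompose pair/2: S2 = tup3(unit, A, A),  A = ref(char).
Bind S2 := tup3(unit, A, A); no other remaining equation mentions S2.
Bind A := ref(char); no other remaining equation mentions A. Substituting into the earlier binding gives S2 := tup3(unit, ref(char), ref(char)).
Decompose pair/2: pair(T1, int) = pair(pair(unit, char), int),  pair(R, E) = pair(ref(float), tup3(unit, float, R)).
Decompose pair/2: T1 = pair(unit, char),  int = int.
Bind T1 := pair(unit, char); no other remaining equation mentions T1.
Delete trivial equation int = int.
Decompose pair/2: R = ref(float),  E = tup3(unit, float, R).
Bind R := ref(float); substituting into the remaining equation gives: E = tup3(unit, float, ref(float)).
Bind E := tup3(unit, float, ref(float)).
No equations remain and no clash or occurs-check failure arose, so a unifier exists.

YES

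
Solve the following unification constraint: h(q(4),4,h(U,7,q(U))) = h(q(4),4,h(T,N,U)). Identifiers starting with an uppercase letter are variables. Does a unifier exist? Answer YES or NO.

Decompose h/3: q(4) = q(4),  4 = 4,  h(U,7,q(U)) = h(T,N,U).
Delete trivial equation q(4) = q(4).
Delete trivial equation 4 = 4.
Decompose h/3: U = T,  7 = N,  q(U) = U.
Bind U := T; substituting into the one remaining equation that mentions U gives: q(T) = T.
Bind N := 7; no other remaining equation mentions N.
Occurs check fails: T occurs in q(T); the equation T = q(T) has no finite solution.

NO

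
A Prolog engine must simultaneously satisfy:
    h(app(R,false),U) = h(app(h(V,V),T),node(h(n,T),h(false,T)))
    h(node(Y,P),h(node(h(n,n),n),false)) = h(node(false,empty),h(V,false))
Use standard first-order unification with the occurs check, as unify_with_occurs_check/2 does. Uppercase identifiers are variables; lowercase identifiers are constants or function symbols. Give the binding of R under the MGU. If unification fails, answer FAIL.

Decompose h/2: app(R,false) = app(h(V,V),T),  U = node(h(n,T),h(false,T)).
Decompose app/2: R = h(V,V),  false = T.
Bind R := h(V,V); no other remaining equation mentions R.
Bind T := false; substituting into the one remaining equation that mentions T gives: U = node(h(n,false),h(false,false)).
Bind U := node(h(n,false),h(false,false)); no other remaining equation mentions U.
Decompose h/2: node(Y,P) = node(false,empty),  h(node(h(n,n),n),false) = h(V,false).
Decompose node/2: Y = false,  P = empty.
Bind Y := false; no other remaining equation mentions Y.
Bind P := empty; no other remaining equation mentions P.
Decompose h/2: node(h(n,n),n) = V,  false = false.
Bind V := node(h(n,n),n); no other remaining equation mentions V. Substituting into the earlier binding gives R := h(node(h(n,n),n),node(h(n,n),n)).
Delete trivial equation false = false.
MGU = { R = h(node(h(n,n),n),node(h(n,n),n)), T = false, U = node(h(n,false),h(false,false)), Y = false, P = empty, V = node(h(n,n),n) }, so R = h(node(h(n,n),n),node(h(n,n),n)).

h(node(h(n,n),n),node(h(n,n),n))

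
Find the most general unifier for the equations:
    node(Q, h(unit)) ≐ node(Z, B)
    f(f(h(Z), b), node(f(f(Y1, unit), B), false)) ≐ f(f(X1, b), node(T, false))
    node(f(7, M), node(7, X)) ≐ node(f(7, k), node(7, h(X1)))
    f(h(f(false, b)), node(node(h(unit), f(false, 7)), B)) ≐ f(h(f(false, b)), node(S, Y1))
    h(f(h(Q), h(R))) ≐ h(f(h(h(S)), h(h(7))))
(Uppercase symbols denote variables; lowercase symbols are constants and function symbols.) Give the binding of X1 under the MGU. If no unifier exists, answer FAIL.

Decompose node/2: Q ≐ Z,  h(unit) ≐ B.
Bind Q := Z; substituting into the one remaining equation that mentions Q gives: h(f(h(Z), h(R))) ≐ h(f(h(h(S)), h(h(7)))).
Bind B := h(unit); substituting into the 2 remaining equations that mention B gives: f(f(h(Z), b), node(f(f(Y1, unit), h(unit)), false)) ≐ f(f(X1, b), node(T, false)),  f(h(f(false, b)), node(node(h(unit), f(false, 7)), h(unit))) ≐ f(h(f(false, b)), node(S, Y1)).
Decompose f/2: f(h(Z), b) ≐ f(X1, b),  node(f(f(Y1, unit), h(unit)), false) ≐ node(T, false).
Decompose f/2: h(Z) ≐ X1,  b ≐ b.
Bind X1 := h(Z); substituting into the one remaining equation that mentions X1 gives: node(f(7, M), node(7, X)) ≐ node(f(7, k), node(7, h(h(Z)))).
Delete trivial equation b ≐ b.
Decompose node/2: f(f(Y1, unit), h(unit)) ≐ T,  false ≐ false.
Bind T := f(f(Y1, unit), h(unit)); no other remaining equation mentions T.
Delete trivial equation false ≐ false.
Decompose node/2: f(7, M) ≐ f(7, k),  node(7, X) ≐ node(7, h(h(Z))).
Decompose f/2: 7 ≐ 7,  M ≐ k.
Delete trivial equation 7 ≐ 7.
Bind M := k; no other remaining equation mentions M.
Decompose node/2: 7 ≐ 7,  X ≐ h(h(Z)).
Delete trivial equation 7 ≐ 7.
Bind X := h(h(Z)); no other remaining equation mentions X.
Decompose f/2: h(f(false, b)) ≐ h(f(false, b)),  node(node(h(unit), f(false, 7)), h(unit)) ≐ node(S, Y1).
Delete trivial equation h(f(false, b)) ≐ h(f(false, b)).
Decompose node/2: node(h(unit), f(false, 7)) ≐ S,  h(unit) ≐ Y1.
Bind S := node(h(unit), f(false, 7)); substituting into the one remaining equation that mentions S gives: h(f(h(Z), h(R))) ≐ h(f(h(h(node(h(unit), f(false, 7)))), h(h(7)))).
Bind Y1 := h(unit); no other remaining equation mentions Y1. Substituting into the earlier binding gives T := f(f(h(unit), unit), h(unit)).
Decompose h/1: f(h(Z), h(R)) ≐ f(h(h(node(h(unit), f(false, 7)))), h(h(7))).
Decompose f/2: h(Z) ≐ h(h(node(h(unit), f(false, 7)))),  h(R) ≐ h(h(7)).
Decompose h/1: Z ≐ h(node(h(unit), f(false, 7))).
Bind Z := h(node(h(unit), f(false, 7))); no other remaining equation mentions Z. Substituting into the earlier bindings gives Q := h(node(h(unit), f(false, 7))), X1 := h(h(node(h(unit), f(false, 7)))), X := h(h(h(node(h(unit), f(false, 7))))).
Decompose h/1: R ≐ h(7).
Bind R := h(7).
MGU = { Q ↦ h(node(h(unit), f(false, 7))), B ↦ h(unit), X1 ↦ h(h(node(h(unit), f(false, 7)))), T ↦ f(f(h(unit), unit), h(unit)), M ↦ k, X ↦ h(h(h(node(h(unit), f(false, 7))))), S ↦ node(h(unit), f(false, 7)), Y1 ↦ h(unit), Z ↦ h(node(h(unit), f(false, 7))), R ↦ h(7) }, so X1 ↦ h(h(node(h(unit), f(false, 7)))).

h(h(node(h(unit), f(false, 7))))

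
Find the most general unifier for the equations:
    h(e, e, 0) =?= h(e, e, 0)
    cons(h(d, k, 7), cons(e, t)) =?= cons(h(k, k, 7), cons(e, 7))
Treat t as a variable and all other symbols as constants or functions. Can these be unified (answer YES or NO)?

NO

Delete trivial equation h(e, e, 0) =?= h(e, e, 0).
Decompose cons/2: h(d, k, 7) =?= h(k, k, 7),  cons(e, t) =?= cons(e, 7).
Decompose h/3: d =?= k,  k =?= k,  7 =?= 7.
Clash: constants d and k differ; no unifier exists.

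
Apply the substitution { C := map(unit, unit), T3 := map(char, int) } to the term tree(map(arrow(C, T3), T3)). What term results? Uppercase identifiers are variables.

Replace each occurrence of C with map(unit, unit).
Replace each occurrence of T3 with map(char, int).
Result: tree(map(arrow(map(unit, unit), map(char, int)), map(char, int))).

tree(map(arrow(map(unit, unit), map(char, int)), map(char, int)))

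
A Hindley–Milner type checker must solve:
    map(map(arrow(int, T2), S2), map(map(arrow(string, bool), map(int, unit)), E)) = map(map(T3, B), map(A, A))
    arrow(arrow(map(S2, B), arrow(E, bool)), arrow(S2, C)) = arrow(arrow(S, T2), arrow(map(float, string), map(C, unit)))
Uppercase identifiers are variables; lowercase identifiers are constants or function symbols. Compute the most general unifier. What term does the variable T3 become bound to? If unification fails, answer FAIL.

Decompose map/2: map(arrow(int, T2), S2) = map(T3, B),  map(map(arrow(string, bool), map(int, unit)), E) = map(A, A).
Decompose map/2: arrow(int, T2) = T3,  S2 = B.
Bind T3 := arrow(int, T2); no other remaining equation mentions T3.
Bind S2 := B; substituting into the one remaining equation that mentions S2 gives: arrow(arrow(map(B, B), arrow(E, bool)), arrow(B, C)) = arrow(arrow(S, T2), arrow(map(float, string), map(C, unit))).
Decompose map/2: map(arrow(string, bool), map(int, unit)) = A,  E = A.
Bind A := map(arrow(string, bool), map(int, unit)); substituting into the one remaining equation that mentions A gives: E = map(arrow(string, bool), map(int, unit)).
Bind E := map(arrow(string, bool), map(int, unit)); substituting into the remaining equation gives: arrow(arrow(map(B, B), arrow(map(arrow(string, bool), map(int, unit)), bool)), arrow(B, C)) = arrow(arrow(S, T2), arrow(map(float, string), map(C, unit))).
Decompose arrow/2: arrow(map(B, B), arrow(map(arrow(string, bool), map(int, unit)), bool)) = arrow(S, T2),  arrow(B, C) = arrow(map(float, string), map(C, unit)).
Decompose arrow/2: map(B, B) = S,  arrow(map(arrow(string, bool), map(int, unit)), bool) = T2.
Bind S := map(B, B); no other remaining equation mentions S.
Bind T2 := arrow(map(arrow(string, bool), map(int, unit)), bool); no other remaining equation mentions T2. Substituting into the earlier binding gives T3 := arrow(int, arrow(map(arrow(string, bool), map(int, unit)), bool)).
Decompose arrow/2: B = map(float, string),  C = map(C, unit).
Bind B := map(float, string); no other remaining equation mentions B. Substituting into the earlier bindings gives S2 := map(float, string), S := map(map(float, string), map(float, string)).
Occurs check fails: C occurs in map(C, unit); the equation C = map(C, unit) has no finite solution.

FAIL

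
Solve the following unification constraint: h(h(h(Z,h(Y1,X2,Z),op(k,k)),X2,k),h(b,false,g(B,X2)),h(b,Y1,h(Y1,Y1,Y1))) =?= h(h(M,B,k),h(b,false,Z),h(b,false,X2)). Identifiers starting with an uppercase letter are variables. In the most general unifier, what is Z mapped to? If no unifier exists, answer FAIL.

g(h(false,false,false),h(false,false,false))

Decompose h/3: h(h(Z,h(Y1,X2,Z),op(k,k)),X2,k) =?= h(M,B,k),  h(b,false,g(B,X2)) =?= h(b,false,Z),  h(b,Y1,h(Y1,Y1,Y1)) =?= h(b,false,X2).
Decompose h/3: h(Z,h(Y1,X2,Z),op(k,k)) =?= M,  X2 =?= B,  k =?= k.
Bind M := h(Z,h(Y1,X2,Z),op(k,k)); no other remaining equation mentions M.
Bind X2 := B; substituting into the 2 remaining equations that mention X2 gives: h(b,false,g(B,B)) =?= h(b,false,Z),  h(b,Y1,h(Y1,Y1,Y1)) =?= h(b,false,B). Substituting into the earlier binding gives M := h(Z,h(Y1,B,Z),op(k,k)).
Delete trivial equation k =?= k.
Decompose h/3: b =?= b,  false =?= false,  g(B,B) =?= Z.
Delete trivial equation b =?= b.
Delete trivial equation false =?= false.
Bind Z := g(B,B); no other remaining equation mentions Z. Substituting into the earlier binding gives M := h(g(B,B),h(Y1,B,g(B,B)),op(k,k)).
Decompose h/3: b =?= b,  Y1 =?= false,  h(Y1,Y1,Y1) =?= B.
Delete trivial equation b =?= b.
Bind Y1 := false; substituting into the remaining equation gives: h(false,false,false) =?= B. Substituting into the earlier binding gives M := h(g(B,B),h(false,B,g(B,B)),op(k,k)).
Bind B := h(false,false,false). Substituting into the earlier bindings gives M := h(g(h(false,false,false),h(false,false,false)),h(false,h(false,false,false),g(h(false,false,false),h(false,false,false))),op(k,k)), X2 := h(false,false,false), Z := g(h(false,false,false),h(false,false,false)).
MGU = { M ↦ h(g(h(false,false,false),h(false,false,false)),h(false,h(false,false,false),g(h(false,false,false),h(false,false,false))),op(k,k)), X2 ↦ h(false,false,false), Z ↦ g(h(false,false,false),h(false,false,false)), Y1 ↦ false, B ↦ h(false,false,false) }, so Z ↦ g(h(false,false,false),h(false,false,false)).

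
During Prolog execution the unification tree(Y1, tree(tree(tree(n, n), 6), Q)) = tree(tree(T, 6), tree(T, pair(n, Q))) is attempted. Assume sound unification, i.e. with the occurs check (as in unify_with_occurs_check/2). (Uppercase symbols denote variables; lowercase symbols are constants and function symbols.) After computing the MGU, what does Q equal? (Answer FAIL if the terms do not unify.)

FAIL

Decompose tree/2: Y1 = tree(T, 6),  tree(tree(tree(n, n), 6), Q) = tree(T, pair(n, Q)).
Bind Y1 := tree(T, 6); no other remaining equation mentions Y1.
Decompose tree/2: tree(tree(n, n), 6) = T,  Q = pair(n, Q).
Bind T := tree(tree(n, n), 6); no other remaining equation mentions T. Substituting into the earlier binding gives Y1 := tree(tree(tree(n, n), 6), 6).
Occurs check fails: Q occurs in pair(n, Q); the equation Q = pair(n, Q) has no finite solution.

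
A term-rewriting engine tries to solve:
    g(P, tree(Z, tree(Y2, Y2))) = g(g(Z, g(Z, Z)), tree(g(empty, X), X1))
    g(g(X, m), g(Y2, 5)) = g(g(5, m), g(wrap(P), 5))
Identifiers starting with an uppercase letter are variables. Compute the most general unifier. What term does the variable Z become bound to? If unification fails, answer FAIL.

g(empty, 5)

Decompose g/2: P = g(Z, g(Z, Z)),  tree(Z, tree(Y2, Y2)) = tree(g(empty, X), X1).
Bind P := g(Z, g(Z, Z)); substituting into the one remaining equation that mentions P gives: g(g(X, m), g(Y2, 5)) = g(g(5, m), g(wrap(g(Z, g(Z, Z))), 5)).
Decompose tree/2: Z = g(empty, X),  tree(Y2, Y2) = X1.
Bind Z := g(empty, X); substituting into the one remaining equation that mentions Z gives: g(g(X, m), g(Y2, 5)) = g(g(5, m), g(wrap(g(g(empty, X), g(g(empty, X), g(empty, X)))), 5)). Substituting into the earlier binding gives P := g(g(empty, X), g(g(empty, X), g(empty, X))).
Bind X1 := tree(Y2, Y2); no other remaining equation mentions X1.
Decompose g/2: g(X, m) = g(5, m),  g(Y2, 5) = g(wrap(g(g(empty, X), g(g(empty, X), g(empty, X)))), 5).
Decompose g/2: X = 5,  m = m.
Bind X := 5; substituting into the one remaining equation that mentions X gives: g(Y2, 5) = g(wrap(g(g(empty, 5), g(g(empty, 5), g(empty, 5)))), 5). Substituting into the earlier bindings gives P := g(g(empty, 5), g(g(empty, 5), g(empty, 5))), Z := g(empty, 5).
Delete trivial equation m = m.
Decompose g/2: Y2 = wrap(g(g(empty, 5), g(g(empty, 5), g(empty, 5)))),  5 = 5.
Bind Y2 := wrap(g(g(empty, 5), g(g(empty, 5), g(empty, 5)))); no other remaining equation mentions Y2. Substituting into the earlier binding gives X1 := tree(wrap(g(g(empty, 5), g(g(empty, 5), g(empty, 5)))), wrap(g(g(empty, 5), g(g(empty, 5), g(empty, 5))))).
Delete trivial equation 5 = 5.
MGU = { P ↦ g(g(empty, 5), g(g(empty, 5), g(empty, 5))), Z ↦ g(empty, 5), X1 ↦ tree(wrap(g(g(empty, 5), g(g(empty, 5), g(empty, 5)))), wrap(g(g(empty, 5), g(g(empty, 5), g(empty, 5))))), X ↦ 5, Y2 ↦ wrap(g(g(empty, 5), g(g(empty, 5), g(empty, 5)))) }, so Z ↦ g(empty, 5).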